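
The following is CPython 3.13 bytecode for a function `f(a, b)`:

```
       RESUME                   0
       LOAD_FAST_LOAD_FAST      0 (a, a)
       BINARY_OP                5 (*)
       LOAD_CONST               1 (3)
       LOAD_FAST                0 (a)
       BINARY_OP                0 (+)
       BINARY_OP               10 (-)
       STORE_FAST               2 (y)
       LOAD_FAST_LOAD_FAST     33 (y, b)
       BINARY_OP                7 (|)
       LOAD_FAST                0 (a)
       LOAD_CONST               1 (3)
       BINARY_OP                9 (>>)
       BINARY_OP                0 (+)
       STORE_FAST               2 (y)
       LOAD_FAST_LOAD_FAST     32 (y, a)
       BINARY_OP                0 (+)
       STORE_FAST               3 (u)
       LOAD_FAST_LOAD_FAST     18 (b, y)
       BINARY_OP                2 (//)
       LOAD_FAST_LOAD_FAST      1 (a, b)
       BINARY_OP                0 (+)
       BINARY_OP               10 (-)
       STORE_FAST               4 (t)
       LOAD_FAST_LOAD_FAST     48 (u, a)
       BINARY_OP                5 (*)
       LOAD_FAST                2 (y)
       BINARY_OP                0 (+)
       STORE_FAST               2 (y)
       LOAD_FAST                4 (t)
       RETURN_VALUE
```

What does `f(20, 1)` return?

LOAD_FAST_LOAD_FAST a,a → push 20,20. Stack: [20, 20]
BINARY_OP * → 20 * 20 = 400. Stack: [400]
LOAD_CONST → push 3. Stack: [400, 3]
LOAD_FAST a → push 20. Stack: [400, 3, 20]
BINARY_OP + → 3 + 20 = 23. Stack: [400, 23]
BINARY_OP - → 400 - 23 = 377. Stack: [377]
STORE_FAST y → y=377. Stack: []
LOAD_FAST_LOAD_FAST y,b → push 377,1. Stack: [377, 1]
BINARY_OP | → 377 | 1 = 377. Stack: [377]
LOAD_FAST a → push 20. Stack: [377, 20]
LOAD_CONST → push 3. Stack: [377, 20, 3]
BINARY_OP >> → 20 >> 3 = 2. Stack: [377, 2]
BINARY_OP + → 377 + 2 = 379. Stack: [379]
STORE_FAST y → y=379. Stack: []
LOAD_FAST_LOAD_FAST y,a → push 379,20. Stack: [379, 20]
BINARY_OP + → 379 + 20 = 399. Stack: [399]
STORE_FAST u → u=399. Stack: []
LOAD_FAST_LOAD_FAST b,y → push 1,379. Stack: [1, 379]
BINARY_OP // → 1 // 379 = 0. Stack: [0]
LOAD_FAST_LOAD_FAST a,b → push 20,1. Stack: [0, 20, 1]
BINARY_OP + → 20 + 1 = 21. Stack: [0, 21]
BINARY_OP - → 0 - 21 = -21. Stack: [-21]
STORE_FAST t → t=-21. Stack: []
LOAD_FAST_LOAD_FAST u,a → push 399,20. Stack: [399, 20]
BINARY_OP * → 399 * 20 = 7980. Stack: [7980]
LOAD_FAST y → push 379. Stack: [7980, 379]
BINARY_OP + → 7980 + 379 = 8359. Stack: [8359]
STORE_FAST y → y=8359. Stack: []
LOAD_FAST t → push -21. Stack: [-21]
RETURN_VALUE → return -21.

-21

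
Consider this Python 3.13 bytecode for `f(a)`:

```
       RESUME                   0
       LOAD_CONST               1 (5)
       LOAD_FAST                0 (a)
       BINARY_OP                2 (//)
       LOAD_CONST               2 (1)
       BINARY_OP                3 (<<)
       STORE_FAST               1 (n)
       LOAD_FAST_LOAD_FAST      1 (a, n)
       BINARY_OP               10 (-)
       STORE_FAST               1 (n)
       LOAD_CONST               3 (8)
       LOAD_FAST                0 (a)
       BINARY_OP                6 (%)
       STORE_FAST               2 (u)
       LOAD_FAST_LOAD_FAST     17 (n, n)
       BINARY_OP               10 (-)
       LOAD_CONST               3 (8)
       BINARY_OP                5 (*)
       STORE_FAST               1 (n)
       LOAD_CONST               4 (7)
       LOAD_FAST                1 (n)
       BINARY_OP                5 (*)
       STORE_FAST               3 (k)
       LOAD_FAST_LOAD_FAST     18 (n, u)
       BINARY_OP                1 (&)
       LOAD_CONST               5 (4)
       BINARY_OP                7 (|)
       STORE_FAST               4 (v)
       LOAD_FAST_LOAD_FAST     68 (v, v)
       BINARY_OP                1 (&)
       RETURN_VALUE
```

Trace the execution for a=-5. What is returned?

4

LOAD_CONST → push 5. Stack: [5]
LOAD_FAST a → push -5. Stack: [5, -5]
BINARY_OP // → 5 // -5 = -1. Stack: [-1]
LOAD_CONST → push 1. Stack: [-1, 1]
BINARY_OP << → -1 << 1 = -2. Stack: [-2]
STORE_FAST n → n=-2. Stack: []
LOAD_FAST_LOAD_FAST a,n → push -5,-2. Stack: [-5, -2]
BINARY_OP - → -5 - -2 = -3. Stack: [-3]
STORE_FAST n → n=-3. Stack: []
LOAD_CONST → push 8. Stack: [8]
LOAD_FAST a → push -5. Stack: [8, -5]
BINARY_OP % → 8 % -5 = -2. Stack: [-2]
STORE_FAST u → u=-2. Stack: []
LOAD_FAST_LOAD_FAST n,n → push -3,-3. Stack: [-3, -3]
BINARY_OP - → -3 - -3 = 0. Stack: [0]
LOAD_CONST → push 8. Stack: [0, 8]
BINARY_OP * → 0 * 8 = 0. Stack: [0]
STORE_FAST n → n=0. Stack: []
LOAD_CONST → push 7. Stack: [7]
LOAD_FAST n → push 0. Stack: [7, 0]
BINARY_OP * → 7 * 0 = 0. Stack: [0]
STORE_FAST k → k=0. Stack: []
LOAD_FAST_LOAD_FAST n,u → push 0,-2. Stack: [0, -2]
BINARY_OP & → 0 & -2 = 0. Stack: [0]
LOAD_CONST → push 4. Stack: [0, 4]
BINARY_OP | → 0 | 4 = 4. Stack: [4]
STORE_FAST v → v=4. Stack: []
LOAD_FAST_LOAD_FAST v,v → push 4,4. Stack: [4, 4]
BINARY_OP & → 4 & 4 = 4. Stack: [4]
RETURN_VALUE → return 4.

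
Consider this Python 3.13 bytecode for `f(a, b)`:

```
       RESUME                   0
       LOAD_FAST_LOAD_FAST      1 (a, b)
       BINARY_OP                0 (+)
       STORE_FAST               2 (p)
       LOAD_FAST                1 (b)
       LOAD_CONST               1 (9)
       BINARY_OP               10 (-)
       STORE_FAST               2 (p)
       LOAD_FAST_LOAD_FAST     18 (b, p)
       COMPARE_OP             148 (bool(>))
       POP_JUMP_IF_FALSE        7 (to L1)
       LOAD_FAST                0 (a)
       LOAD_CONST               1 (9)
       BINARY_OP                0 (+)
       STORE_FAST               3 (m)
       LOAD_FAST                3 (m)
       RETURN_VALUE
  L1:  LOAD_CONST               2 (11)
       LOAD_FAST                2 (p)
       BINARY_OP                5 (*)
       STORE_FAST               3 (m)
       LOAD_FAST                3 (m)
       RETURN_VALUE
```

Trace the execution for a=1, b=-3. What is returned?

LOAD_FAST_LOAD_FAST a,b → push 1,-3. Stack: [1, -3]
BINARY_OP + → 1 + -3 = -2. Stack: [-2]
STORE_FAST p → p=-2. Stack: []
LOAD_FAST b → push -3. Stack: [-3]
LOAD_CONST → push 9. Stack: [-3, 9]
BINARY_OP - → -3 - 9 = -12. Stack: [-12]
STORE_FAST p → p=-12. Stack: []
LOAD_FAST_LOAD_FAST b,p → push -3,-12. Stack: [-3, -12]
COMPARE_OP bool(>) → -3 vs -12 = True. Stack: [True]
POP_JUMP_IF_FALSE → pop True; no jump. Stack: []
LOAD_FAST a → push 1. Stack: [1]
LOAD_CONST → push 9. Stack: [1, 9]
BINARY_OP + → 1 + 9 = 10. Stack: [10]
STORE_FAST m → m=10. Stack: []
LOAD_FAST m → push 10. Stack: [10]
RETURN_VALUE → return 10.

10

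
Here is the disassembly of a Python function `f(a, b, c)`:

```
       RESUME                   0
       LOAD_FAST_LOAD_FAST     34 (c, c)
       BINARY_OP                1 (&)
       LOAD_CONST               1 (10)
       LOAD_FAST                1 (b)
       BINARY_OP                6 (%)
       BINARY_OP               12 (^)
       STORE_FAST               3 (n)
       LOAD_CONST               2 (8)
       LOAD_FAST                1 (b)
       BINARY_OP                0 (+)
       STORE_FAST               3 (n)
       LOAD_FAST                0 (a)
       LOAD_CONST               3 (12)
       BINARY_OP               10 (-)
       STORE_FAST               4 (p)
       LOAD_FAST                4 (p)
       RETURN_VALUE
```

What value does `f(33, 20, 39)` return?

21

LOAD_FAST_LOAD_FAST c,c → push 39,39. Stack: [39, 39]
BINARY_OP & → 39 & 39 = 39. Stack: [39]
LOAD_CONST → push 10. Stack: [39, 10]
LOAD_FAST b → push 20. Stack: [39, 10, 20]
BINARY_OP % → 10 % 20 = 10. Stack: [39, 10]
BINARY_OP ^ → 39 ^ 10 = 45. Stack: [45]
STORE_FAST n → n=45. Stack: []
LOAD_CONST → push 8. Stack: [8]
LOAD_FAST b → push 20. Stack: [8, 20]
BINARY_OP + → 8 + 20 = 28. Stack: [28]
STORE_FAST n → n=28. Stack: []
LOAD_FAST a → push 33. Stack: [33]
LOAD_CONST → push 12. Stack: [33, 12]
BINARY_OP - → 33 - 12 = 21. Stack: [21]
STORE_FAST p → p=21. Stack: []
LOAD_FAST p → push 21. Stack: [21]
RETURN_VALUE → return 21.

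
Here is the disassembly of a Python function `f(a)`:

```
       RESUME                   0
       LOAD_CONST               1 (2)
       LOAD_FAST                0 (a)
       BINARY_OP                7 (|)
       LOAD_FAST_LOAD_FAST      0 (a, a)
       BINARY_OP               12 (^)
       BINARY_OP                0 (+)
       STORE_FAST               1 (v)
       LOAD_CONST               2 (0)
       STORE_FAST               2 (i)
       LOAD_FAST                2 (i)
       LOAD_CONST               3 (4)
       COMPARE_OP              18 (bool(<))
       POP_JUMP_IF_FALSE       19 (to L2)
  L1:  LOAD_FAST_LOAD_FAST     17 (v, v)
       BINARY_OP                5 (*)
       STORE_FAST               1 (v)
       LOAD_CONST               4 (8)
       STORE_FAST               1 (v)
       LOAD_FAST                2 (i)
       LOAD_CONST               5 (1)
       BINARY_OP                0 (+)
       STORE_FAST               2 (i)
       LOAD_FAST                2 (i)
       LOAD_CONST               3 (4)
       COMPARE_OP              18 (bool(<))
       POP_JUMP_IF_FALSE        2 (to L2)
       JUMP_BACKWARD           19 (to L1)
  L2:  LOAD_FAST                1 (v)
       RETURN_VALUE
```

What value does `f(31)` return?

LOAD_CONST → push 2
LOAD_FAST a → push 31
BINARY_OP | → 2 | 31 = 31
LOAD_FAST_LOAD_FAST a,a → push 31,31
BINARY_OP ^ → 31 ^ 31 = 0
BINARY_OP + → 31 + 0 = 31
STORE_FAST v → v=31
LOAD_CONST → push 0
STORE_FAST i → i=0
LOAD_FAST i → push 0
LOAD_CONST → push 4
COMPARE_OP bool(<) → 0 vs 4 = True
POP_JUMP_IF_FALSE → pop True; no jump
LOAD_FAST_LOAD_FAST v,v → push 31,31
BINARY_OP * → 31 * 31 = 961
STORE_FAST v → v=961
LOAD_CONST → push 8
STORE_FAST v → v=8
LOAD_FAST i → push 0
LOAD_CONST → push 1
BINARY_OP + → 0 + 1 = 1
STORE_FAST i → i=1
LOAD_FAST i → push 1
LOAD_CONST → push 4
COMPARE_OP bool(<) → 1 vs 4 = True
POP_JUMP_IF_FALSE → pop True; no jump
LOAD_FAST_LOAD_FAST v,v → push 8,8
BINARY_OP * → 8 * 8 = 64
STORE_FAST v → v=64
LOAD_CONST → push 8
STORE_FAST v → v=8
LOAD_FAST i → push 1
LOAD_CONST → push 1
BINARY_OP + → 1 + 1 = 2
STORE_FAST i → i=2
LOAD_FAST i → push 2
LOAD_CONST → push 4
COMPARE_OP bool(<) → 2 vs 4 = True
POP_JUMP_IF_FALSE → pop True; no jump
LOAD_FAST_LOAD_FAST v,v → push 8,8
BINARY_OP * → 8 * 8 = 64
STORE_FAST v → v=64
LOAD_CONST → push 8
STORE_FAST v → v=8
LOAD_FAST i → push 2
LOAD_CONST → push 1
BINARY_OP + → 2 + 1 = 3
STORE_FAST i → i=3
LOAD_FAST i → push 3
LOAD_CONST → push 4
COMPARE_OP bool(<) → 3 vs 4 = True
POP_JUMP_IF_FALSE → pop True; no jump
LOAD_FAST_LOAD_FAST v,v → push 8,8
BINARY_OP * → 8 * 8 = 64
STORE_FAST v → v=64
LOAD_CONST → push 8
STORE_FAST v → v=8
LOAD_FAST i → push 3
LOAD_CONST → push 1
BINARY_OP + → 3 + 1 = 4
STORE_FAST i → i=4
LOAD_FAST i → push 4
LOAD_CONST → push 4
COMPARE_OP bool(<) → 4 vs 4 = False
POP_JUMP_IF_FALSE → pop False; jump
LOAD_FAST v → push 8
RETURN_VALUE → return 8.

8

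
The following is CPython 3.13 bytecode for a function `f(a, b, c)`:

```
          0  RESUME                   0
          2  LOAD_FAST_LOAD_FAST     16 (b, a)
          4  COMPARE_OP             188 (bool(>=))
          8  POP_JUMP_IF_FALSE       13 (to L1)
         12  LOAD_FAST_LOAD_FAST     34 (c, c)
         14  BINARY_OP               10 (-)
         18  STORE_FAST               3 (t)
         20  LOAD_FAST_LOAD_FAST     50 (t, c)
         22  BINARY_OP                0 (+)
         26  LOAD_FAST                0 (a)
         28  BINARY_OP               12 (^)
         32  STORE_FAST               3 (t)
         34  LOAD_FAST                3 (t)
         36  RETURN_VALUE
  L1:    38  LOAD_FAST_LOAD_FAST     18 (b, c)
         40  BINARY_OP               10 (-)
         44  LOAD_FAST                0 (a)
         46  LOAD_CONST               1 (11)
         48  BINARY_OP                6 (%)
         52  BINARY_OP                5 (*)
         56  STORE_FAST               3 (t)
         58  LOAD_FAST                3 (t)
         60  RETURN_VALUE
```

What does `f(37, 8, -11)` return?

LOAD_FAST_LOAD_FAST b,a → push 8,37. Stack: [8, 37]
COMPARE_OP bool(>=) → 8 vs 37 = False. Stack: [False]
POP_JUMP_IF_FALSE → pop False; jump. Stack: []
LOAD_FAST_LOAD_FAST b,c → push 8,-11. Stack: [8, -11]
BINARY_OP - → 8 - -11 = 19. Stack: [19]
LOAD_FAST a → push 37. Stack: [19, 37]
LOAD_CONST → push 11. Stack: [19, 37, 11]
BINARY_OP % → 37 % 11 = 4. Stack: [19, 4]
BINARY_OP * → 19 * 4 = 76. Stack: [76]
STORE_FAST t → t=76. Stack: []
LOAD_FAST t → push 76. Stack: [76]
RETURN_VALUE → return 76.

76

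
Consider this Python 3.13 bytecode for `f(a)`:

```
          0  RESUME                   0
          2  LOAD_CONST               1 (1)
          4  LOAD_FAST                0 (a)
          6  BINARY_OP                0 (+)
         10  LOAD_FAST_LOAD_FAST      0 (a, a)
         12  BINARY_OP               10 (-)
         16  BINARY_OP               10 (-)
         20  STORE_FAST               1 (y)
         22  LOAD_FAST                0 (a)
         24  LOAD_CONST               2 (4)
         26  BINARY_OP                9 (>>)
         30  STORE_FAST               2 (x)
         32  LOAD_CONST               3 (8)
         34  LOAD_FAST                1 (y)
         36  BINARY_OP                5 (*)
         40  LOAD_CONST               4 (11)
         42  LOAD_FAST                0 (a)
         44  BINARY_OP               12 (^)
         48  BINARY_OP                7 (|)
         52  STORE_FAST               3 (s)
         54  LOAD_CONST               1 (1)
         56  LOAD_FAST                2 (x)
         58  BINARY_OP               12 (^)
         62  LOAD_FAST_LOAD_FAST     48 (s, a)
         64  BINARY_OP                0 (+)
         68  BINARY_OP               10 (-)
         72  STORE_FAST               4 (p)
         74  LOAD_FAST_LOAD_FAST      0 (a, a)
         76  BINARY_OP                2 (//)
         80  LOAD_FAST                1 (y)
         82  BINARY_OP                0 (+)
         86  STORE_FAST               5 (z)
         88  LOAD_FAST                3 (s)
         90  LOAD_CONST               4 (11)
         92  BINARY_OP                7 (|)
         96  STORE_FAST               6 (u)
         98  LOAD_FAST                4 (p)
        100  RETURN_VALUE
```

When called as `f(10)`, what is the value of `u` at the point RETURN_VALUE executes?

LOAD_CONST → push 1. Stack: [1]
LOAD_FAST a → push 10. Stack: [1, 10]
BINARY_OP + → 1 + 10 = 11. Stack: [11]
LOAD_FAST_LOAD_FAST a,a → push 10,10. Stack: [11, 10, 10]
BINARY_OP - → 10 - 10 = 0. Stack: [11, 0]
BINARY_OP - → 11 - 0 = 11. Stack: [11]
STORE_FAST y → y=11. Stack: []
LOAD_FAST a → push 10. Stack: [10]
LOAD_CONST → push 4. Stack: [10, 4]
BINARY_OP >> → 10 >> 4 = 0. Stack: [0]
STORE_FAST x → x=0. Stack: []
LOAD_CONST → push 8. Stack: [8]
LOAD_FAST y → push 11. Stack: [8, 11]
BINARY_OP * → 8 * 11 = 88. Stack: [88]
LOAD_CONST → push 11. Stack: [88, 11]
LOAD_FAST a → push 10. Stack: [88, 11, 10]
BINARY_OP ^ → 11 ^ 10 = 1. Stack: [88, 1]
BINARY_OP | → 88 | 1 = 89. Stack: [89]
STORE_FAST s → s=89. Stack: []
LOAD_CONST → push 1. Stack: [1]
LOAD_FAST x → push 0. Stack: [1, 0]
BINARY_OP ^ → 1 ^ 0 = 1. Stack: [1]
LOAD_FAST_LOAD_FAST s,a → push 89,10. Stack: [1, 89, 10]
BINARY_OP + → 89 + 10 = 99. Stack: [1, 99]
BINARY_OP - → 1 - 99 = -98. Stack: [-98]
STORE_FAST p → p=-98. Stack: []
LOAD_FAST_LOAD_FAST a,a → push 10,10. Stack: [10, 10]
BINARY_OP // → 10 // 10 = 1. Stack: [1]
LOAD_FAST y → push 11. Stack: [1, 11]
BINARY_OP + → 1 + 11 = 12. Stack: [12]
STORE_FAST z → z=12. Stack: []
LOAD_FAST s → push 89. Stack: [89]
LOAD_CONST → push 11. Stack: [89, 11]
BINARY_OP | → 89 | 11 = 91. Stack: [91]
STORE_FAST u → u=91. Stack: []
LOAD_FAST p → push -98. Stack: [-98]
RETURN_VALUE → return -98.

91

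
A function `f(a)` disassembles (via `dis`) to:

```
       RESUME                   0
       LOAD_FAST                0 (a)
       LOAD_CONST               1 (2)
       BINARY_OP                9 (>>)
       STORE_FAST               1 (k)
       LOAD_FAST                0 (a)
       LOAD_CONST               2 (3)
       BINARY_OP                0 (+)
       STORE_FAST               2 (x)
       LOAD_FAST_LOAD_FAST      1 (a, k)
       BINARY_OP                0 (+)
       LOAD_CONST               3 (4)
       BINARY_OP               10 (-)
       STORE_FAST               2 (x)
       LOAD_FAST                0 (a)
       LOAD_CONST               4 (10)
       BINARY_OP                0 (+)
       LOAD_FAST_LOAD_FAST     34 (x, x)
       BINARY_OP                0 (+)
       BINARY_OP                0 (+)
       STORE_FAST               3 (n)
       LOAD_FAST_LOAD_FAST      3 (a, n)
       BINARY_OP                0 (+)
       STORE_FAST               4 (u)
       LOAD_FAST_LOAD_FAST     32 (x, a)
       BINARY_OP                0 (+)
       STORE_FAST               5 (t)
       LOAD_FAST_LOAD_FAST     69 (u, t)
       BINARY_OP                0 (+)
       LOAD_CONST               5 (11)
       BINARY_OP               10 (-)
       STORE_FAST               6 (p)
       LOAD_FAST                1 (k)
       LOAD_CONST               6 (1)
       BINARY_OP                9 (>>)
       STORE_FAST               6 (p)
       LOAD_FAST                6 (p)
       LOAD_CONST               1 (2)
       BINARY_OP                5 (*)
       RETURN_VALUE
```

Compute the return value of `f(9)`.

2

LOAD_FAST a → push 9. Stack: [9]
LOAD_CONST → push 2. Stack: [9, 2]
BINARY_OP >> → 9 >> 2 = 2. Stack: [2]
STORE_FAST k → k=2. Stack: []
LOAD_FAST a → push 9. Stack: [9]
LOAD_CONST → push 3. Stack: [9, 3]
BINARY_OP + → 9 + 3 = 12. Stack: [12]
STORE_FAST x → x=12. Stack: []
LOAD_FAST_LOAD_FAST a,k → push 9,2. Stack: [9, 2]
BINARY_OP + → 9 + 2 = 11. Stack: [11]
LOAD_CONST → push 4. Stack: [11, 4]
BINARY_OP - → 11 - 4 = 7. Stack: [7]
STORE_FAST x → x=7. Stack: []
LOAD_FAST a → push 9. Stack: [9]
LOAD_CONST → push 10. Stack: [9, 10]
BINARY_OP + → 9 + 10 = 19. Stack: [19]
LOAD_FAST_LOAD_FAST x,x → push 7,7. Stack: [19, 7, 7]
BINARY_OP + → 7 + 7 = 14. Stack: [19, 14]
BINARY_OP + → 19 + 14 = 33. Stack: [33]
STORE_FAST n → n=33. Stack: []
LOAD_FAST_LOAD_FAST a,n → push 9,33. Stack: [9, 33]
BINARY_OP + → 9 + 33 = 42. Stack: [42]
STORE_FAST u → u=42. Stack: []
LOAD_FAST_LOAD_FAST x,a → push 7,9. Stack: [7, 9]
BINARY_OP + → 7 + 9 = 16. Stack: [16]
STORE_FAST t → t=16. Stack: []
LOAD_FAST_LOAD_FAST u,t → push 42,16. Stack: [42, 16]
BINARY_OP + → 42 + 16 = 58. Stack: [58]
LOAD_CONST → push 11. Stack: [58, 11]
BINARY_OP - → 58 - 11 = 47. Stack: [47]
STORE_FAST p → p=47. Stack: []
LOAD_FAST k → push 2. Stack: [2]
LOAD_CONST → push 1. Stack: [2, 1]
BINARY_OP >> → 2 >> 1 = 1. Stack: [1]
STORE_FAST p → p=1. Stack: []
LOAD_FAST p → push 1. Stack: [1]
LOAD_CONST → push 2. Stack: [1, 2]
BINARY_OP * → 1 * 2 = 2. Stack: [2]
RETURN_VALUE → return 2.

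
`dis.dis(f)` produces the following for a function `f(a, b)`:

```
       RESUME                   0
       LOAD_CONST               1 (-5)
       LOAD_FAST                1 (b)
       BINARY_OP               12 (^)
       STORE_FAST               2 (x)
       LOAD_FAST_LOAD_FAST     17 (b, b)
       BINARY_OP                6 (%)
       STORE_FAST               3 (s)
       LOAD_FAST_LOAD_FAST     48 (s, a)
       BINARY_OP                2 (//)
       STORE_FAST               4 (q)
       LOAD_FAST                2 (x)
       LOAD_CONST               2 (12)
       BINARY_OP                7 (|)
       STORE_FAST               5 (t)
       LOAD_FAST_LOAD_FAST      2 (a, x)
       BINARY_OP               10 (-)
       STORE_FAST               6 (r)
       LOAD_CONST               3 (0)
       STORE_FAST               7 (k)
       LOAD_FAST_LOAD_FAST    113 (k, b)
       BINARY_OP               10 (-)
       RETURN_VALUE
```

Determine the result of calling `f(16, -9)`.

LOAD_CONST → push -5. Stack: [-5]
LOAD_FAST b → push -9. Stack: [-5, -9]
BINARY_OP ^ → -5 ^ -9 = 12. Stack: [12]
STORE_FAST x → x=12. Stack: []
LOAD_FAST_LOAD_FAST b,b → push -9,-9. Stack: [-9, -9]
BINARY_OP % → -9 % -9 = 0. Stack: [0]
STORE_FAST s → s=0. Stack: []
LOAD_FAST_LOAD_FAST s,a → push 0,16. Stack: [0, 16]
BINARY_OP // → 0 // 16 = 0. Stack: [0]
STORE_FAST q → q=0. Stack: []
LOAD_FAST x → push 12. Stack: [12]
LOAD_CONST → push 12. Stack: [12, 12]
BINARY_OP | → 12 | 12 = 12. Stack: [12]
STORE_FAST t → t=12. Stack: []
LOAD_FAST_LOAD_FAST a,x → push 16,12. Stack: [16, 12]
BINARY_OP - → 16 - 12 = 4. Stack: [4]
STORE_FAST r → r=4. Stack: []
LOAD_CONST → push 0. Stack: [0]
STORE_FAST k → k=0. Stack: []
LOAD_FAST_LOAD_FAST k,b → push 0,-9. Stack: [0, -9]
BINARY_OP - → 0 - -9 = 9. Stack: [9]
RETURN_VALUE → return 9.

9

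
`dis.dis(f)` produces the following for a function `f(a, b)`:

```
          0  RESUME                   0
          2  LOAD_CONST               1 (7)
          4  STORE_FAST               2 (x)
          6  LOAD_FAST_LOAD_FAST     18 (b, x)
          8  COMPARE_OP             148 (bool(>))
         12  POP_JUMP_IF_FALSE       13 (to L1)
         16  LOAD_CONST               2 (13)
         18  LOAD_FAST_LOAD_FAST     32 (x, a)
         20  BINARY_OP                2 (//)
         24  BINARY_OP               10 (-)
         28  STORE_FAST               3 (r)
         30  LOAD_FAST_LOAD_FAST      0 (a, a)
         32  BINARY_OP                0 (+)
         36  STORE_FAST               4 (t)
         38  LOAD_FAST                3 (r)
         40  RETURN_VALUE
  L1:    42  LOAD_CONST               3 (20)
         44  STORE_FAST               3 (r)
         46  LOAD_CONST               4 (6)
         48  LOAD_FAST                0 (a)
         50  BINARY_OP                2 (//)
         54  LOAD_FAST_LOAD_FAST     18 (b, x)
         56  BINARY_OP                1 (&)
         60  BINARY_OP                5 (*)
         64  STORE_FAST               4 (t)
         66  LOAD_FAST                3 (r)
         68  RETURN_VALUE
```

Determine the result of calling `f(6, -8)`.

LOAD_CONST → push 7. Stack: [7]
STORE_FAST x → x=7. Stack: []
LOAD_FAST_LOAD_FAST b,x → push -8,7. Stack: [-8, 7]
COMPARE_OP bool(>) → -8 vs 7 = False. Stack: [False]
POP_JUMP_IF_FALSE → pop False; jump. Stack: []
LOAD_CONST → push 20. Stack: [20]
STORE_FAST r → r=20. Stack: []
LOAD_CONST → push 6. Stack: [6]
LOAD_FAST a → push 6. Stack: [6, 6]
BINARY_OP // → 6 // 6 = 1. Stack: [1]
LOAD_FAST_LOAD_FAST b,x → push -8,7. Stack: [1, -8, 7]
BINARY_OP & → -8 & 7 = 0. Stack: [1, 0]
BINARY_OP * → 1 * 0 = 0. Stack: [0]
STORE_FAST t → t=0. Stack: []
LOAD_FAST r → push 20. Stack: [20]
RETURN_VALUE → return 20.

20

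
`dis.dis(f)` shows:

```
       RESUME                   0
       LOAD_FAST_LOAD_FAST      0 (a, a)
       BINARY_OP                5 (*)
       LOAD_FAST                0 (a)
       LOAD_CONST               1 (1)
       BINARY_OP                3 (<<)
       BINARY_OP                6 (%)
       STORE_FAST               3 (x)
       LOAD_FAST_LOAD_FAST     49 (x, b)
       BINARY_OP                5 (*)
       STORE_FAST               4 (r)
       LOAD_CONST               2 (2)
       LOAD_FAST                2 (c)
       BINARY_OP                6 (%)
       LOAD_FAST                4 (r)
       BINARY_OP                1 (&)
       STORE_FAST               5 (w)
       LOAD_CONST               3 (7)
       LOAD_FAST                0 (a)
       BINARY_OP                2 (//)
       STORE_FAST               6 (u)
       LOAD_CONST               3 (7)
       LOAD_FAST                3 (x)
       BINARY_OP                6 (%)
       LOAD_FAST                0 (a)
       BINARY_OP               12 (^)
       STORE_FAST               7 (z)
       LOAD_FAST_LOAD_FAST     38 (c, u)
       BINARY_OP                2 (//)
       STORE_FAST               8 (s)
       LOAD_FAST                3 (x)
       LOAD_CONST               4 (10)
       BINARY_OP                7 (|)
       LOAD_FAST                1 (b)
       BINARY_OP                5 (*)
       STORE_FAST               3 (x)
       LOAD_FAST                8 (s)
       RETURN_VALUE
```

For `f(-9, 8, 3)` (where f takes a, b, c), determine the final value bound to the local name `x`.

-8

LOAD_FAST_LOAD_FAST a,a → push -9,-9. Stack: [-9, -9]
BINARY_OP * → -9 * -9 = 81. Stack: [81]
LOAD_FAST a → push -9. Stack: [81, -9]
LOAD_CONST → push 1. Stack: [81, -9, 1]
BINARY_OP << → -9 << 1 = -18. Stack: [81, -18]
BINARY_OP % → 81 % -18 = -9. Stack: [-9]
STORE_FAST x → x=-9. Stack: []
LOAD_FAST_LOAD_FAST x,b → push -9,8. Stack: [-9, 8]
BINARY_OP * → -9 * 8 = -72. Stack: [-72]
STORE_FAST r → r=-72. Stack: []
LOAD_CONST → push 2. Stack: [2]
LOAD_FAST c → push 3. Stack: [2, 3]
BINARY_OP % → 2 % 3 = 2. Stack: [2]
LOAD_FAST r → push -72. Stack: [2, -72]
BINARY_OP & → 2 & -72 = 0. Stack: [0]
STORE_FAST w → w=0. Stack: []
LOAD_CONST → push 7. Stack: [7]
LOAD_FAST a → push -9. Stack: [7, -9]
BINARY_OP // → 7 // -9 = -1. Stack: [-1]
STORE_FAST u → u=-1. Stack: []
LOAD_CONST → push 7. Stack: [7]
LOAD_FAST x → push -9. Stack: [7, -9]
BINARY_OP % → 7 % -9 = -2. Stack: [-2]
LOAD_FAST a → push -9. Stack: [-2, -9]
BINARY_OP ^ → -2 ^ -9 = 9. Stack: [9]
STORE_FAST z → z=9. Stack: []
LOAD_FAST_LOAD_FAST c,u → push 3,-1. Stack: [3, -1]
BINARY_OP // → 3 // -1 = -3. Stack: [-3]
STORE_FAST s → s=-3. Stack: []
LOAD_FAST x → push -9. Stack: [-9]
LOAD_CONST → push 10. Stack: [-9, 10]
BINARY_OP | → -9 | 10 = -1. Stack: [-1]
LOAD_FAST b → push 8. Stack: [-1, 8]
BINARY_OP * → -1 * 8 = -8. Stack: [-8]
STORE_FAST x → x=-8. Stack: []
LOAD_FAST s → push -3. Stack: [-3]
RETURN_VALUE → return -3.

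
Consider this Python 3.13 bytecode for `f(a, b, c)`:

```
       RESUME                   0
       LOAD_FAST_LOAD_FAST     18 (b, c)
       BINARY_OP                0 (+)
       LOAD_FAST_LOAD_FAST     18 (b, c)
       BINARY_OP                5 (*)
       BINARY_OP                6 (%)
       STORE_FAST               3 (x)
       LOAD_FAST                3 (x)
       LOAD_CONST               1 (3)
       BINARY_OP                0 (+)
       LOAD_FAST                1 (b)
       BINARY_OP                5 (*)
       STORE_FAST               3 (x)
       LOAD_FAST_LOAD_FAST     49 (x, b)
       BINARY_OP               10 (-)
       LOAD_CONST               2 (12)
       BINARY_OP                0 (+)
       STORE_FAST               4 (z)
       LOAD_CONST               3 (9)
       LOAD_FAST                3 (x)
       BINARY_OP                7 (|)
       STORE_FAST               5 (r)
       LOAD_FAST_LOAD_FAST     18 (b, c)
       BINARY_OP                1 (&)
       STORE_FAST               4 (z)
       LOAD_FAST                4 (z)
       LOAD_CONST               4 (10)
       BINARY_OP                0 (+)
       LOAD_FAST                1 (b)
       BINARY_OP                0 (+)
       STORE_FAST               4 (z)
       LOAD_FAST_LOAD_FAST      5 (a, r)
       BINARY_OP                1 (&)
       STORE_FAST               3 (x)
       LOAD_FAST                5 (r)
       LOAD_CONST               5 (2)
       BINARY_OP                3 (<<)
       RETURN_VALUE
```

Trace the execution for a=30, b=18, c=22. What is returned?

LOAD_FAST_LOAD_FAST b,c → push 18,22. Stack: [18, 22]
BINARY_OP + → 18 + 22 = 40. Stack: [40]
LOAD_FAST_LOAD_FAST b,c → push 18,22. Stack: [40, 18, 22]
BINARY_OP * → 18 * 22 = 396. Stack: [40, 396]
BINARY_OP % → 40 % 396 = 40. Stack: [40]
STORE_FAST x → x=40. Stack: []
LOAD_FAST x → push 40. Stack: [40]
LOAD_CONST → push 3. Stack: [40, 3]
BINARY_OP + → 40 + 3 = 43. Stack: [43]
LOAD_FAST b → push 18. Stack: [43, 18]
BINARY_OP * → 43 * 18 = 774. Stack: [774]
STORE_FAST x → x=774. Stack: []
LOAD_FAST_LOAD_FAST x,b → push 774,18. Stack: [774, 18]
BINARY_OP - → 774 - 18 = 756. Stack: [756]
LOAD_CONST → push 12. Stack: [756, 12]
BINARY_OP + → 756 + 12 = 768. Stack: [768]
STORE_FAST z → z=768. Stack: []
LOAD_CONST → push 9. Stack: [9]
LOAD_FAST x → push 774. Stack: [9, 774]
BINARY_OP | → 9 | 774 = 783. Stack: [783]
STORE_FAST r → r=783. Stack: []
LOAD_FAST_LOAD_FAST b,c → push 18,22. Stack: [18, 22]
BINARY_OP & → 18 & 22 = 18. Stack: [18]
STORE_FAST z → z=18. Stack: []
LOAD_FAST z → push 18. Stack: [18]
LOAD_CONST → push 10. Stack: [18, 10]
BINARY_OP + → 18 + 10 = 28. Stack: [28]
LOAD_FAST b → push 18. Stack: [28, 18]
BINARY_OP + → 28 + 18 = 46. Stack: [46]
STORE_FAST z → z=46. Stack: []
LOAD_FAST_LOAD_FAST a,r → push 30,783. Stack: [30, 783]
BINARY_OP & → 30 & 783 = 14. Stack: [14]
STORE_FAST x → x=14. Stack: []
LOAD_FAST r → push 783. Stack: [783]
LOAD_CONST → push 2. Stack: [783, 2]
BINARY_OP << → 783 << 2 = 3132. Stack: [3132]
RETURN_VALUE → return 3132.

3132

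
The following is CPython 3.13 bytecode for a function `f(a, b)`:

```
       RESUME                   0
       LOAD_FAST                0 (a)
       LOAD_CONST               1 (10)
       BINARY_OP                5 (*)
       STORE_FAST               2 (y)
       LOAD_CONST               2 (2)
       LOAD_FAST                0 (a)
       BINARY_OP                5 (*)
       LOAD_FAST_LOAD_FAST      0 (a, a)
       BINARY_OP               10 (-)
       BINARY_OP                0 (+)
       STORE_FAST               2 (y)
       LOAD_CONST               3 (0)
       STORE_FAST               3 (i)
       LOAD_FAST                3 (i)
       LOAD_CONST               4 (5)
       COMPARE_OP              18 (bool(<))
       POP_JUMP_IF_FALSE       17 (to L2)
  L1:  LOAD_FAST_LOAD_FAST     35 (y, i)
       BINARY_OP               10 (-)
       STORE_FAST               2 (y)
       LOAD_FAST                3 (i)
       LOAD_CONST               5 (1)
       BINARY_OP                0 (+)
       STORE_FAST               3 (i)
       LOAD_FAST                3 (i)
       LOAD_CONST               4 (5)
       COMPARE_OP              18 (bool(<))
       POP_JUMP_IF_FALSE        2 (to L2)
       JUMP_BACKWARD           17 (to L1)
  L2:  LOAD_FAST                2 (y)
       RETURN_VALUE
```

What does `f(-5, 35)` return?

LOAD_FAST a → push -5
LOAD_CONST → push 10
BINARY_OP * → -5 * 10 = -50
STORE_FAST y → y=-50
LOAD_CONST → push 2
LOAD_FAST a → push -5
BINARY_OP * → 2 * -5 = -10
LOAD_FAST_LOAD_FAST a,a → push -5,-5
BINARY_OP - → -5 - -5 = 0
BINARY_OP + → -10 + 0 = -10
STORE_FAST y → y=-10
LOAD_CONST → push 0
STORE_FAST i → i=0
LOAD_FAST i → push 0
LOAD_CONST → push 5
COMPARE_OP bool(<) → 0 vs 5 = True
POP_JUMP_IF_FALSE → pop True; no jump
LOAD_FAST_LOAD_FAST y,i → push -10,0
BINARY_OP - → -10 - 0 = -10
STORE_FAST y → y=-10
LOAD_FAST i → push 0
LOAD_CONST → push 1
BINARY_OP + → 0 + 1 = 1
STORE_FAST i → i=1
LOAD_FAST i → push 1
LOAD_CONST → push 5
COMPARE_OP bool(<) → 1 vs 5 = True
POP_JUMP_IF_FALSE → pop True; no jump
LOAD_FAST_LOAD_FAST y,i → push -10,1
BINARY_OP - → -10 - 1 = -11
STORE_FAST y → y=-11
LOAD_FAST i → push 1
LOAD_CONST → push 1
BINARY_OP + → 1 + 1 = 2
STORE_FAST i → i=2
LOAD_FAST i → push 2
LOAD_CONST → push 5
COMPARE_OP bool(<) → 2 vs 5 = True
POP_JUMP_IF_FALSE → pop True; no jump
LOAD_FAST_LOAD_FAST y,i → push -11,2
BINARY_OP - → -11 - 2 = -13
STORE_FAST y → y=-13
LOAD_FAST i → push 2
LOAD_CONST → push 1
BINARY_OP + → 2 + 1 = 3
STORE_FAST i → i=3
LOAD_FAST i → push 3
LOAD_CONST → push 5
COMPARE_OP bool(<) → 3 vs 5 = True
POP_JUMP_IF_FALSE → pop True; no jump
LOAD_FAST_LOAD_FAST y,i → push -13,3
BINARY_OP - → -13 - 3 = -16
STORE_FAST y → y=-16
LOAD_FAST i → push 3
LOAD_CONST → push 1
BINARY_OP + → 3 + 1 = 4
STORE_FAST i → i=4
LOAD_FAST i → push 4
LOAD_CONST → push 5
COMPARE_OP bool(<) → 4 vs 5 = True
POP_JUMP_IF_FALSE → pop True; no jump
LOAD_FAST_LOAD_FAST y,i → push -16,4
BINARY_OP - → -16 - 4 = -20
STORE_FAST y → y=-20
LOAD_FAST i → push 4
LOAD_CONST → push 1
BINARY_OP + → 4 + 1 = 5
STORE_FAST i → i=5
LOAD_FAST i → push 5
LOAD_CONST → push 5
COMPARE_OP bool(<) → 5 vs 5 = False
POP_JUMP_IF_FALSE → pop False; jump
LOAD_FAST y → push -20
RETURN_VALUE → return -20.

-20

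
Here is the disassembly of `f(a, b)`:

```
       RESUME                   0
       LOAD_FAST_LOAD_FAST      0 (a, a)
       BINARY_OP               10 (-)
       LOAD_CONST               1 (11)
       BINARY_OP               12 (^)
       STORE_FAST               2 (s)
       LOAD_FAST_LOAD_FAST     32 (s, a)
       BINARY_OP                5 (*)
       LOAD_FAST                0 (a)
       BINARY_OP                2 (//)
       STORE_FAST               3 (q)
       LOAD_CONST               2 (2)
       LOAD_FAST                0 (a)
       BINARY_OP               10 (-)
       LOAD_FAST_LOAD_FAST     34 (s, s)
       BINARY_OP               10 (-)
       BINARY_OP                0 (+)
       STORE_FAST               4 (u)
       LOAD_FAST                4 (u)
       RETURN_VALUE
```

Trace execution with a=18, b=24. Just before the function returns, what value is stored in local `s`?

LOAD_FAST_LOAD_FAST a,a → push 18,18. Stack: [18, 18]
BINARY_OP - → 18 - 18 = 0. Stack: [0]
LOAD_CONST → push 11. Stack: [0, 11]
BINARY_OP ^ → 0 ^ 11 = 11. Stack: [11]
STORE_FAST s → s=11. Stack: []
LOAD_FAST_LOAD_FAST s,a → push 11,18. Stack: [11, 18]
BINARY_OP * → 11 * 18 = 198. Stack: [198]
LOAD_FAST a → push 18. Stack: [198, 18]
BINARY_OP // → 198 // 18 = 11. Stack: [11]
STORE_FAST q → q=11. Stack: []
LOAD_CONST → push 2. Stack: [2]
LOAD_FAST a → push 18. Stack: [2, 18]
BINARY_OP - → 2 - 18 = -16. Stack: [-16]
LOAD_FAST_LOAD_FAST s,s → push 11,11. Stack: [-16, 11, 11]
BINARY_OP - → 11 - 11 = 0. Stack: [-16, 0]
BINARY_OP + → -16 + 0 = -16. Stack: [-16]
STORE_FAST u → u=-16. Stack: []
LOAD_FAST u → push -16. Stack: [-16]
RETURN_VALUE → return -16.

11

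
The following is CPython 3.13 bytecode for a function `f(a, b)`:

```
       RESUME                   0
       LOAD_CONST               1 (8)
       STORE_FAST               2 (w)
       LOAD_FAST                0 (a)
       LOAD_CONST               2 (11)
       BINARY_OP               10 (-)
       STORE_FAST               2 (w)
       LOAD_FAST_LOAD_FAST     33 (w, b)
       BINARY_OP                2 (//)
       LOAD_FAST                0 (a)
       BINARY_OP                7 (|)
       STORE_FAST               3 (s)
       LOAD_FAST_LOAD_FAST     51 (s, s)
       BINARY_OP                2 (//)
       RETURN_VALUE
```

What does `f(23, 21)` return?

LOAD_CONST → push 8. Stack: [8]
STORE_FAST w → w=8. Stack: []
LOAD_FAST a → push 23. Stack: [23]
LOAD_CONST → push 11. Stack: [23, 11]
BINARY_OP - → 23 - 11 = 12. Stack: [12]
STORE_FAST w → w=12. Stack: []
LOAD_FAST_LOAD_FAST w,b → push 12,21. Stack: [12, 21]
BINARY_OP // → 12 // 21 = 0. Stack: [0]
LOAD_FAST a → push 23. Stack: [0, 23]
BINARY_OP | → 0 | 23 = 23. Stack: [23]
STORE_FAST s → s=23. Stack: []
LOAD_FAST_LOAD_FAST s,s → push 23,23. Stack: [23, 23]
BINARY_OP // → 23 // 23 = 1. Stack: [1]
RETURN_VALUE → return 1.

1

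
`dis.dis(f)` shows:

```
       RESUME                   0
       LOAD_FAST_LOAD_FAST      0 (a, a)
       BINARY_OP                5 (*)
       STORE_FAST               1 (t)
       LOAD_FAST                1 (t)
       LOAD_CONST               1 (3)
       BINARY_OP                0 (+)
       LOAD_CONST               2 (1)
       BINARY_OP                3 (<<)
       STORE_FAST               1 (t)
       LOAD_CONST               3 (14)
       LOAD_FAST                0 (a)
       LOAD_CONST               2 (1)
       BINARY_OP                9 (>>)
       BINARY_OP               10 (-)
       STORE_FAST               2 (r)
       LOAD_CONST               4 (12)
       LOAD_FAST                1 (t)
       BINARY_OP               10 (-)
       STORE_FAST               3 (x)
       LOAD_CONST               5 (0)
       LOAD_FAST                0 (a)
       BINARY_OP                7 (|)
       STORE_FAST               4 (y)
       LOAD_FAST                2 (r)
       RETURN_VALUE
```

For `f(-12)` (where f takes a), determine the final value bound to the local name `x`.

LOAD_FAST_LOAD_FAST a,a → push -12,-12. Stack: [-12, -12]
BINARY_OP * → -12 * -12 = 144. Stack: [144]
STORE_FAST t → t=144. Stack: []
LOAD_FAST t → push 144. Stack: [144]
LOAD_CONST → push 3. Stack: [144, 3]
BINARY_OP + → 144 + 3 = 147. Stack: [147]
LOAD_CONST → push 1. Stack: [147, 1]
BINARY_OP << → 147 << 1 = 294. Stack: [294]
STORE_FAST t → t=294. Stack: []
LOAD_CONST → push 14. Stack: [14]
LOAD_FAST a → push -12. Stack: [14, -12]
LOAD_CONST → push 1. Stack: [14, -12, 1]
BINARY_OP >> → -12 >> 1 = -6. Stack: [14, -6]
BINARY_OP - → 14 - -6 = 20. Stack: [20]
STORE_FAST r → r=20. Stack: []
LOAD_CONST → push 12. Stack: [12]
LOAD_FAST t → push 294. Stack: [12, 294]
BINARY_OP - → 12 - 294 = -282. Stack: [-282]
STORE_FAST x → x=-282. Stack: []
LOAD_CONST → push 0. Stack: [0]
LOAD_FAST a → push -12. Stack: [0, -12]
BINARY_OP | → 0 | -12 = -12. Stack: [-12]
STORE_FAST y → y=-12. Stack: []
LOAD_FAST r → push 20. Stack: [20]
RETURN_VALUE → return 20.

-282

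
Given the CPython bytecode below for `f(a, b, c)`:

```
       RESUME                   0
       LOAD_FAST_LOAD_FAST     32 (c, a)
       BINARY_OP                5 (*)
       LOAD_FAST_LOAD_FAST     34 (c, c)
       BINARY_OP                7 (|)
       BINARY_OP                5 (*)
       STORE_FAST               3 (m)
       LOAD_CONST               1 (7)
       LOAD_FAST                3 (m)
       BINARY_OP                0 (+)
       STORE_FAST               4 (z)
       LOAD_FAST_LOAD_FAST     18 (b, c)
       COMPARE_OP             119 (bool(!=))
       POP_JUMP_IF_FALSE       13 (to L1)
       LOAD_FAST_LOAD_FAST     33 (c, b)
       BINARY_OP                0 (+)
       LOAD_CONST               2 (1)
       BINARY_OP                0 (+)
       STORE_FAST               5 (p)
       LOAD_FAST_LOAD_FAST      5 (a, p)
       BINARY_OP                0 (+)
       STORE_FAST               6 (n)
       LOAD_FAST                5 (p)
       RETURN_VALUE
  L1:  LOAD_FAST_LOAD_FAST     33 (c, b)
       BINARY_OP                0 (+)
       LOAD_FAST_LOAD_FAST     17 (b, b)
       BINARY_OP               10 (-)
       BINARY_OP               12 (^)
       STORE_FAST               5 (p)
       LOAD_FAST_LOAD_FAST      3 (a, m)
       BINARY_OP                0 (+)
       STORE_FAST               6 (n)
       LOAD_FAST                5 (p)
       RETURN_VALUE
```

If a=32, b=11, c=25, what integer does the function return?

LOAD_FAST_LOAD_FAST c,a → push 25,32. Stack: [25, 32]
BINARY_OP * → 25 * 32 = 800. Stack: [800]
LOAD_FAST_LOAD_FAST c,c → push 25,25. Stack: [800, 25, 25]
BINARY_OP | → 25 | 25 = 25. Stack: [800, 25]
BINARY_OP * → 800 * 25 = 20000. Stack: [20000]
STORE_FAST m → m=20000. Stack: []
LOAD_CONST → push 7. Stack: [7]
LOAD_FAST m → push 20000. Stack: [7, 20000]
BINARY_OP + → 7 + 20000 = 20007. Stack: [20007]
STORE_FAST z → z=20007. Stack: []
LOAD_FAST_LOAD_FAST b,c → push 11,25. Stack: [11, 25]
COMPARE_OP bool(!=) → 11 vs 25 = True. Stack: [True]
POP_JUMP_IF_FALSE → pop True; no jump. Stack: []
LOAD_FAST_LOAD_FAST c,b → push 25,11. Stack: [25, 11]
BINARY_OP + → 25 + 11 = 36. Stack: [36]
LOAD_CONST → push 1. Stack: [36, 1]
BINARY_OP + → 36 + 1 = 37. Stack: [37]
STORE_FAST p → p=37. Stack: []
LOAD_FAST_LOAD_FAST a,p → push 32,37. Stack: [32, 37]
BINARY_OP + → 32 + 37 = 69. Stack: [69]
STORE_FAST n → n=69. Stack: []
LOAD_FAST p → push 37. Stack: [37]
RETURN_VALUE → return 37.

37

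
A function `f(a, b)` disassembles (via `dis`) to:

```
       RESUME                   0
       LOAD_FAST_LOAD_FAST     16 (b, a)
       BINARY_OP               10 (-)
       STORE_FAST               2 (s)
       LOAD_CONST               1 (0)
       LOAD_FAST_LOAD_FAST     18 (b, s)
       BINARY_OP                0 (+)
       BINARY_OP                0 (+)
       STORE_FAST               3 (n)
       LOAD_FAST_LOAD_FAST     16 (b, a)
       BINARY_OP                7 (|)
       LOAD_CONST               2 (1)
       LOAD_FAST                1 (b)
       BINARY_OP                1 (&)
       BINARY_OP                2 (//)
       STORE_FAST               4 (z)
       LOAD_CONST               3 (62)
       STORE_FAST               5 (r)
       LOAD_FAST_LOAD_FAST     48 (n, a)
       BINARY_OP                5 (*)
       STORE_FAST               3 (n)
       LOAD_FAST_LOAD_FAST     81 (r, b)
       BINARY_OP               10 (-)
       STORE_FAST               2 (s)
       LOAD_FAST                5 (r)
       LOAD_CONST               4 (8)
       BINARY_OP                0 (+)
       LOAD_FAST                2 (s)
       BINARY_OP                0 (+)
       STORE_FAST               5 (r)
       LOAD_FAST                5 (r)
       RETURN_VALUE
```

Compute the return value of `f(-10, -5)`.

137

LOAD_FAST_LOAD_FAST b,a → push -5,-10. Stack: [-5, -10]
BINARY_OP - → -5 - -10 = 5. Stack: [5]
STORE_FAST s → s=5. Stack: []
LOAD_CONST → push 0. Stack: [0]
LOAD_FAST_LOAD_FAST b,s → push -5,5. Stack: [0, -5, 5]
BINARY_OP + → -5 + 5 = 0. Stack: [0, 0]
BINARY_OP + → 0 + 0 = 0. Stack: [0]
STORE_FAST n → n=0. Stack: []
LOAD_FAST_LOAD_FAST b,a → push -5,-10. Stack: [-5, -10]
BINARY_OP | → -5 | -10 = -1. Stack: [-1]
LOAD_CONST → push 1. Stack: [-1, 1]
LOAD_FAST b → push -5. Stack: [-1, 1, -5]
BINARY_OP & → 1 & -5 = 1. Stack: [-1, 1]
BINARY_OP // → -1 // 1 = -1. Stack: [-1]
STORE_FAST z → z=-1. Stack: []
LOAD_CONST → push 62. Stack: [62]
STORE_FAST r → r=62. Stack: []
LOAD_FAST_LOAD_FAST n,a → push 0,-10. Stack: [0, -10]
BINARY_OP * → 0 * -10 = 0. Stack: [0]
STORE_FAST n → n=0. Stack: []
LOAD_FAST_LOAD_FAST r,b → push 62,-5. Stack: [62, -5]
BINARY_OP - → 62 - -5 = 67. Stack: [67]
STORE_FAST s → s=67. Stack: []
LOAD_FAST r → push 62. Stack: [62]
LOAD_CONST → push 8. Stack: [62, 8]
BINARY_OP + → 62 + 8 = 70. Stack: [70]
LOAD_FAST s → push 67. Stack: [70, 67]
BINARY_OP + → 70 + 67 = 137. Stack: [137]
STORE_FAST r → r=137. Stack: []
LOAD_FAST r → push 137. Stack: [137]
RETURN_VALUE → return 137.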